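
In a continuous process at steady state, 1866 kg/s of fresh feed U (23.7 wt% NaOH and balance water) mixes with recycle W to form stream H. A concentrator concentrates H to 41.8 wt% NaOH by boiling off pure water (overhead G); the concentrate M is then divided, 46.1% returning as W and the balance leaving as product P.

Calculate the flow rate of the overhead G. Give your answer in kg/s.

Overall NaOH balance (none leaves overhead): NaOH in fresh feed = NaOH in product, i.e. 1866×0.237 = (1−0.461)·M·0.418.
M = 442.24/(0.418×0.539) = 1962.9 kg/s.
Recycle W = 0.461×1962.9 = 904.89 kg/s.
Combined feed H = 1866 + 904.89 = 2770.9 kg/s.
Overhead G = H − M = 2770.9 − 1962.9 = 808 kg/s.

808 kg/s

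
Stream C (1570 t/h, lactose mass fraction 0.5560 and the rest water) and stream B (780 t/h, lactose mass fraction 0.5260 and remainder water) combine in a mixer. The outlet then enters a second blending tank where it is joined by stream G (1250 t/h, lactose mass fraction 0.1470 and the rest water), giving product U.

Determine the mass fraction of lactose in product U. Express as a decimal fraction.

0.4075

Overall, product flow = 3600 t/h.
lactose in = 1570×0.556 + 780×0.526 + 1250×0.147 = 1467 t/h.
lactose fraction in U = 0.4075.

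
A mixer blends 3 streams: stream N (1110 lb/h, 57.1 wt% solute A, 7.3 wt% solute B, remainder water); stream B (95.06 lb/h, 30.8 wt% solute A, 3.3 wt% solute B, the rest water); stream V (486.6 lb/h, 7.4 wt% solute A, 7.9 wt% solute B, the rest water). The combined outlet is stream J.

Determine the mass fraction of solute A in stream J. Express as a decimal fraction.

Total flow out = 1110 + 95.06 + 486.6 = 1691.7 lb/h.
solute A in = 1110×0.571 + 95.06×0.308 + 486.6×0.074 = 699.1 lb/h.
solute A mass fraction in J = 699.1/1691.7 = 0.4133.

0.4133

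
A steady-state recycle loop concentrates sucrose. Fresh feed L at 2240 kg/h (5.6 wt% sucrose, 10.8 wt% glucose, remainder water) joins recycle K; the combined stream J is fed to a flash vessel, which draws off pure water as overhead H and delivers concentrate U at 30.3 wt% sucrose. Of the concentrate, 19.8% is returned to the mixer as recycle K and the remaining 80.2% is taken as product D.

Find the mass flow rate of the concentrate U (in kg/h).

Overall sucrose balance (none leaves overhead): sucrose in fresh feed = sucrose in product, i.e. 2240×0.056 = (1−0.198)·U·0.303.
U = 125.44/(0.303×0.802) = 516.2 kg/h.

516.2 kg/h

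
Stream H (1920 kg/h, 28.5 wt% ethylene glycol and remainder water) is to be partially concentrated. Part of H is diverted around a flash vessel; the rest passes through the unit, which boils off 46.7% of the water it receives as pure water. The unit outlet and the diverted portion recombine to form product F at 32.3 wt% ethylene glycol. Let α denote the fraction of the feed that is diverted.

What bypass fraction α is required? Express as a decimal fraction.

0.648

All 1920×0.285 = 547.2 kg/h of ethylene glycol reaches F, so F = 547.2/0.323 = 1694.1 kg/h and vapour = 225.88 kg/h.
The evaporator receives (1−α)·1920 of feed at 0.715 water and removes 0.467 of that water:
0.467×0.715×(1−α)×1920 = 225.88
(1−α) = 225.88/641.1 = 0.3523;  α = 0.6477.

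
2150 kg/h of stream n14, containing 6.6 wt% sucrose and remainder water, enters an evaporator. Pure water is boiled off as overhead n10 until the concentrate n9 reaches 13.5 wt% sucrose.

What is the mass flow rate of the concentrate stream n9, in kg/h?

1051 kg/h

sucrose is conserved: 2150×0.066 = 141.9 kg/h all reports to the concentrate.
Concentrate = 141.9/(target fraction) = 1051.1 kg/h.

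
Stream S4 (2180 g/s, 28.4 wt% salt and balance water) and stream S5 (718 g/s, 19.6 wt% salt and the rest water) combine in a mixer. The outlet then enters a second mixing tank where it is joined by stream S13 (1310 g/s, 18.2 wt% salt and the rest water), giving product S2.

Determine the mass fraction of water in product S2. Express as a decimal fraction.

Overall, product flow = 4208 g/s.
water in = 2180×0.716 + 718×0.804 + 1310×0.818 = 3209.7 g/s.
water fraction in S2 = 0.7628.

0.7628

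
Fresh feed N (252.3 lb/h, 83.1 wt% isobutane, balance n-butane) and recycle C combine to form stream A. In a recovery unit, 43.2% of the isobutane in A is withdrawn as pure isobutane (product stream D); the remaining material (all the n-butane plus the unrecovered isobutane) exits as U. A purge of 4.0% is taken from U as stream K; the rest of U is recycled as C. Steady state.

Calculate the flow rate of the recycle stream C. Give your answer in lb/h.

n-butane enters only via N and leaves only via the purge: 252.3×0.169 = 0.040×(n-butane in U), and the recovery unit passes all n-butane, so n-butane in A = n-butane in U = 1066 lb/h.
isobutane in A: m_A = 252.3×0.831 + (1−0.040)·(1−0.432)·m_A, so m_A = 209.66/0.4547 = 461.08 lb/h.
U = (1−0.432)×461.08 + 1066 = 1327.9 lb/h.
Recycle C = (1−0.040)×1327.9 = 1274.7 lb/h.

1275 lb/h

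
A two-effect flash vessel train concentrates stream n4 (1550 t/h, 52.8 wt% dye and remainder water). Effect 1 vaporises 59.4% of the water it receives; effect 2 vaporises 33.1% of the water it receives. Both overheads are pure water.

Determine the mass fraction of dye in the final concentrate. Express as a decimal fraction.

water in feed = 1550×0.472 = 731.6 t/h.
After stage 1: water left = (1−0.594)×731.6 = 297.03; stream total = 1115.4 t/h.
After stage 2: water left = (1−0.331)×297.03 = 198.71; final concentrate = 1017.1 t/h.
dye fraction = 818.4/1017.1 = 0.805.

0.805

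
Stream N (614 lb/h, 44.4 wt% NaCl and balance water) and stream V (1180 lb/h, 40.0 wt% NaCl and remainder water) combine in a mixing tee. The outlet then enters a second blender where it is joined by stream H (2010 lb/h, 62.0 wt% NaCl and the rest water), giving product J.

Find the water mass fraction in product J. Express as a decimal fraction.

Overall, product flow = 3804 lb/h.
water in = 614×0.556 + 1180×0.600 + 2010×0.380 = 1813.2 lb/h.
water fraction in J = 0.477.

0.477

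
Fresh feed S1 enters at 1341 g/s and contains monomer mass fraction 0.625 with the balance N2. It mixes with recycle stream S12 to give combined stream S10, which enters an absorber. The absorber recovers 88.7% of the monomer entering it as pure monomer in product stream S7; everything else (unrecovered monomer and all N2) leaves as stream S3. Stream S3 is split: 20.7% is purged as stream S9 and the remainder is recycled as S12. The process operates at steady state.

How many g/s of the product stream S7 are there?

monomer in S10: m_A = 1341×0.625 + (1−0.207)·(1−0.887)·m_A, so m_A = 838.12/0.9104 = 920.62 g/s.
Product S7 = 0.887×920.62 = 816.59 g/s.

816.6 g/s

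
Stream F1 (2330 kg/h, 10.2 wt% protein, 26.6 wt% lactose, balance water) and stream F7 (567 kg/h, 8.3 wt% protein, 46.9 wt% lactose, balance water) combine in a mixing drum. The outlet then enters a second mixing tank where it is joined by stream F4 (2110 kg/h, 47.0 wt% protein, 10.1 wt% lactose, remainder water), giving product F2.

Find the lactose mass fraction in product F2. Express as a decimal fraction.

Overall, product flow = 5007 kg/h.
lactose in = 2330×0.266 + 567×0.469 + 2110×0.101 = 1098.8 kg/h.
lactose fraction in F2 = 0.219.

0.219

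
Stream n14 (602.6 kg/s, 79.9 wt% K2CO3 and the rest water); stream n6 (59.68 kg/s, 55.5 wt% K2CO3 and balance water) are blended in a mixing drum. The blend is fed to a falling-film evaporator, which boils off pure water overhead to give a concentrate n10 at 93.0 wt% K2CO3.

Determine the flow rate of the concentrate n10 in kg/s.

553.3 kg/s

K2CO3 entering = 602.6×0.799 + 59.68×0.555 = 514.6 kg/s.
All K2CO3 reports to n10, so n10 = 514.6/0.930 = 553.33 kg/s.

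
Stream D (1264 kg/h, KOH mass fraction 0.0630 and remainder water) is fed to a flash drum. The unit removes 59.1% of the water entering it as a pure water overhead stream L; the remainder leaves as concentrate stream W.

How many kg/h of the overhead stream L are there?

water entering = 1264×0.937 = 1184.4 kg/h; overhead removed = 0.591×1184.4 = 699.96 kg/h.

700 kg/h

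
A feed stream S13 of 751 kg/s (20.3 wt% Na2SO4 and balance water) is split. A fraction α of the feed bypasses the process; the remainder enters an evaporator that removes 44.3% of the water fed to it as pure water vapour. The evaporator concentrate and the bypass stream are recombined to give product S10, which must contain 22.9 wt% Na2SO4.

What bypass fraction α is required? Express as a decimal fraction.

All 751×0.203 = 152.45 kg/s of Na2SO4 reaches S10, so S10 = 152.45/0.229 = 665.73 kg/s and vapour = 85.266 kg/s.
The evaporator receives (1−α)·751 of feed at 0.797 water and removes 0.443 of that water:
0.443×0.797×(1−α)×751 = 85.266
(1−α) = 85.266/265.16 = 0.3216;  α = 0.6784.

0.678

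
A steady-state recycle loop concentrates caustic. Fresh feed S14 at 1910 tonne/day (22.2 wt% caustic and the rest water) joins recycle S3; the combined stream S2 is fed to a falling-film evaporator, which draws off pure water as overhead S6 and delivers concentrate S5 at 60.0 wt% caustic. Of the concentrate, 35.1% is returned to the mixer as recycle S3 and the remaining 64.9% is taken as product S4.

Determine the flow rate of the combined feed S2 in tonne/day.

2292 tonne/day

Overall caustic balance (none leaves overhead): caustic in fresh feed = caustic in product, i.e. 1910×0.222 = (1−0.351)·S5·0.600.
S5 = 424.02/(0.600×0.649) = 1088.9 tonne/day.
Recycle S3 = 0.351×1088.9 = 382.21 tonne/day.
Combined feed S2 = 1910 + 382.21 = 2292.2 tonne/day.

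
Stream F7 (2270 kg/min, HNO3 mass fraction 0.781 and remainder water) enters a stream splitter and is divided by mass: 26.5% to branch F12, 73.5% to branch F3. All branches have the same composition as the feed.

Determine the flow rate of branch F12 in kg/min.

601.6 kg/min

Branch F12 flow = 0.265×2270 = 601.55 kg/min.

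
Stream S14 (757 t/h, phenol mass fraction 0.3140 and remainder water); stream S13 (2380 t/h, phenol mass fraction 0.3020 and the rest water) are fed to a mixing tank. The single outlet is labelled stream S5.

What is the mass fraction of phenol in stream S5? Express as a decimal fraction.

Total flow out = 757 + 2380 = 3137 t/h.
phenol in = 757×0.314 + 2380×0.302 = 956.46 t/h.
phenol mass fraction in S5 = 956.46/3137 = 0.3049.

0.3049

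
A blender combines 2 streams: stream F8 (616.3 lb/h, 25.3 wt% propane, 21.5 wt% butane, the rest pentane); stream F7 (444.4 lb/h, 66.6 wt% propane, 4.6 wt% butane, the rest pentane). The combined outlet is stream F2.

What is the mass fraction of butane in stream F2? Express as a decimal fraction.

0.1442

Total flow out = 616.3 + 444.4 = 1060.7 lb/h.
butane in = 616.3×0.215 + 444.4×0.046 = 152.95 lb/h.
butane mass fraction in F2 = 152.95/1060.7 = 0.1442.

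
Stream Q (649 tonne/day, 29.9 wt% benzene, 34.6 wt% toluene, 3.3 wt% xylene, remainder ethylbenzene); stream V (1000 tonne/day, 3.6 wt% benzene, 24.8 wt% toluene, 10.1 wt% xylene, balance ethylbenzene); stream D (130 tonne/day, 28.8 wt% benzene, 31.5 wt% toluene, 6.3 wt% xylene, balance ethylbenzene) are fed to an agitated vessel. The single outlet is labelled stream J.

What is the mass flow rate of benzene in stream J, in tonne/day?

267.5 tonne/day

benzene out = benzene in = 649×0.299 + 1000×0.036 + 130×0.288 = 267.49 tonne/day.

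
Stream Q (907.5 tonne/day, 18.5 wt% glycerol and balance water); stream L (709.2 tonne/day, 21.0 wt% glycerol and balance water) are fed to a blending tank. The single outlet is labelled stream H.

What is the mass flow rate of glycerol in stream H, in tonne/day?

316.8 tonne/day

glycerol out = glycerol in = 907.5×0.185 + 709.2×0.210 = 316.82 tonne/day.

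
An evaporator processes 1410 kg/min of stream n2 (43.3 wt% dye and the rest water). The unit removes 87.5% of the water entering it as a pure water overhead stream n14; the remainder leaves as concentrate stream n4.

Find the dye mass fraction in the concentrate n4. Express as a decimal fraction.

dye is not removed: 1410×0.433 = 610.53 kg/min of dye enters n4.
water entering = 1410×0.567 = 799.47 kg/min; overhead removed = 0.875×799.47 = 699.54 kg/min.
Concentrate = 1410 − 699.54 = 710.46 kg/min.
Mass fraction = 610.53/710.46 = 0.859.

0.859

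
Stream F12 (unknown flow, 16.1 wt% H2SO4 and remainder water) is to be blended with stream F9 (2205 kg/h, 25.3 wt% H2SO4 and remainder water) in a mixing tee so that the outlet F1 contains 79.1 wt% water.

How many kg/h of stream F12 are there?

Let F12 be the unknown flow. Total out = 2205 + F12.
water balance: 1647.1 + 0.839·F12 = 0.791·(2205 + F12)
(0.839 − 0.791)·F12 = 0.791×2205 − 1647.1 = 97.02
F12 = 97.02 / 0.048 = 2021.3 kg/h

2021 kg/h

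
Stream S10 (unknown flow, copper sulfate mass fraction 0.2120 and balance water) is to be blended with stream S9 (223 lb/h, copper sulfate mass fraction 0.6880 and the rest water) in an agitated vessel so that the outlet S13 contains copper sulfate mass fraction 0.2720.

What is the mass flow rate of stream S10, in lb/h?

1546 lb/h

Let S10 be the unknown flow. Total out = 223 + S10.
copper sulfate balance: 153.42 + 0.212·S10 = 0.272·(223 + S10)
(0.212 − 0.272)·S10 = 0.272×223 − 153.42 = -92.768
S10 = -92.768 / -0.060 = 1546.1 lb/h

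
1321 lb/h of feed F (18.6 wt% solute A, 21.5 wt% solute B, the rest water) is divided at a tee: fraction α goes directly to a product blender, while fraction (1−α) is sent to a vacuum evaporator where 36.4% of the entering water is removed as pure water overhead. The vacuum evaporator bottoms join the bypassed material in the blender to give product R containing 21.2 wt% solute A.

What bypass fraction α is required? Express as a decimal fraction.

0.438

All 1321×0.186 = 245.71 lb/h of solute A reaches R, so R = 245.71/0.212 = 1159 lb/h and vapour = 162.01 lb/h.
The evaporator receives (1−α)·1321 of feed at 0.599 water and removes 0.364 of that water:
0.364×0.599×(1−α)×1321 = 162.01
(1−α) = 162.01/288.03 = 0.5625;  α = 0.4375.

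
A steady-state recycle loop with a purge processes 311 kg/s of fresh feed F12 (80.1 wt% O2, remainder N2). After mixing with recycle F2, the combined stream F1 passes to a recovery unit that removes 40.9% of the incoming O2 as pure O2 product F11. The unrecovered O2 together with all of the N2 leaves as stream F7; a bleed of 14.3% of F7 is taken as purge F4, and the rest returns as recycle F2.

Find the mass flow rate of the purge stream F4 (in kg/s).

N2 enters only via F12 and leaves only via the purge: 311×0.199 = 0.143×(N2 in F7), and the recovery unit passes all N2, so N2 in F1 = N2 in F7 = 432.79 kg/s.
O2 in F1: m_A = 311×0.801 + (1−0.143)·(1−0.409)·m_A, so m_A = 249.11/0.4935 = 504.77 kg/s.
F7 = (1−0.409)×504.77 + 432.79 = 731.11 kg/s.
Purge F4 = 0.143×731.11 = 104.55 kg/s.

104.5 kg/s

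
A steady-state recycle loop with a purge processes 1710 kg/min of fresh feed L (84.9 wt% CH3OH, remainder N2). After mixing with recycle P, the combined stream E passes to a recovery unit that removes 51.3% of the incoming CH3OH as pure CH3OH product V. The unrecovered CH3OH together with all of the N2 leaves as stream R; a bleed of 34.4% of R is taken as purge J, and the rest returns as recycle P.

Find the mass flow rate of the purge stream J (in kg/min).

N2 enters only via L and leaves only via the purge: 1710×0.151 = 0.344×(N2 in R), and the recovery unit passes all N2, so N2 in E = N2 in R = 750.61 kg/min.
CH3OH in E: m_A = 1710×0.849 + (1−0.344)·(1−0.513)·m_A, so m_A = 1451.8/0.6805 = 2133.3 kg/min.
R = (1−0.513)×2133.3 + 750.61 = 1789.5 kg/min.
Purge J = 0.344×1789.5 = 615.6 kg/min.

615.6 kg/min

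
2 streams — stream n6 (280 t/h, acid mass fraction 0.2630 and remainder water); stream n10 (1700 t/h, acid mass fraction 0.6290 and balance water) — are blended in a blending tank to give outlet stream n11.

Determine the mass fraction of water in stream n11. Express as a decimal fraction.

Total flow out = 280 + 1700 = 1980 t/h.
water in = 280×0.737 + 1700×0.371 = 837.06 t/h.
water mass fraction in n11 = 837.06/1980 = 0.4228.

0.4228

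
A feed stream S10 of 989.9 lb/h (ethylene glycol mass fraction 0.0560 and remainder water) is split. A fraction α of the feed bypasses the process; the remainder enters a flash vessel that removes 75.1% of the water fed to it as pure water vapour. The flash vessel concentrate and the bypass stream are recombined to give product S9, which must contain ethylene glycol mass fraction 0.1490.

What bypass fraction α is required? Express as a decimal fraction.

All 989.9×0.056 = 55.434 lb/h of ethylene glycol reaches S9, so S9 = 55.434/0.149 = 372.04 lb/h and vapour = 617.86 lb/h.
The evaporator receives (1−α)·989.9 of feed at 0.944 water and removes 0.751 of that water:
0.751×0.944×(1−α)×989.9 = 617.86
(1−α) = 617.86/701.78 = 0.8804;  α = 0.1196.

0.120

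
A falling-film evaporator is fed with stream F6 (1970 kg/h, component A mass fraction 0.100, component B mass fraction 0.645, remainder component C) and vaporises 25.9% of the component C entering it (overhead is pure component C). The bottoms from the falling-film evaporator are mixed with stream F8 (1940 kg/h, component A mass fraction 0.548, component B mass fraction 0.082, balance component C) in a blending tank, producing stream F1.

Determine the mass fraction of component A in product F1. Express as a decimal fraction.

Vapour removed = 0.259×0.255×1970 = 130.11 kg/h; concentrate = 1839.9 kg/h.
component A reaching the mixer = 197 (from concentrate) + 1940×0.548 = 1260.1 kg/h.
Product flow = 1839.9 + 1940 = 3779.9 kg/h; component A fraction = 0.333.

0.333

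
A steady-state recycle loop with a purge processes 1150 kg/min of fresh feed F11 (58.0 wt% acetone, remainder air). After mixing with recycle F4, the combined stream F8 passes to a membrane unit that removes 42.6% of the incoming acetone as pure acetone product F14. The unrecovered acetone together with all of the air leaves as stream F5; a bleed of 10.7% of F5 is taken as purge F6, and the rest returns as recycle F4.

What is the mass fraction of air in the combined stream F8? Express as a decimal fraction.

0.767

air enters only via F11 and leaves only via the purge: 1150×0.420 = 0.107×(air in F5), and the membrane unit passes all air, so air in F8 = air in F5 = 4514 kg/min.
acetone in F8: m_A = 1150×0.580 + (1−0.107)·(1−0.426)·m_A, so m_A = 667/0.4874 = 1368.4 kg/min.
F8 = 1368.4 + 4514 = 5882.5 kg/min.
air fraction in F8 = 4514/5882.5 = 0.767.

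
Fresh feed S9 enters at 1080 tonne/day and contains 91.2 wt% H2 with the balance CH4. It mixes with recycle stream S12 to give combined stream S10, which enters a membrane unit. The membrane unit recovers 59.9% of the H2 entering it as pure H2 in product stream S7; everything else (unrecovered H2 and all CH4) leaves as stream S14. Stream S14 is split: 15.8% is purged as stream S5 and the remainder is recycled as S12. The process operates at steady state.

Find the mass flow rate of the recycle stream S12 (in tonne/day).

CH4 enters only via S9 and leaves only via the purge: 1080×0.088 = 0.158×(CH4 in S14), and the membrane unit passes all CH4, so CH4 in S10 = CH4 in S14 = 601.52 tonne/day.
H2 in S10: m_A = 1080×0.912 + (1−0.158)·(1−0.599)·m_A, so m_A = 984.96/0.6624 = 1487.1 tonne/day.
S14 = (1−0.599)×1487.1 + 601.52 = 1197.8 tonne/day.
Recycle S12 = (1−0.158)×1197.8 = 1008.6 tonne/day.

1009 tonne/day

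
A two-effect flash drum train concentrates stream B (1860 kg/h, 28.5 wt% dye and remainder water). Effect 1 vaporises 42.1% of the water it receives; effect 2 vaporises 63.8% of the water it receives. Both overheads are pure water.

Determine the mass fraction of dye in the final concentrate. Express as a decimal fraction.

0.655

water in feed = 1860×0.715 = 1329.9 kg/h.
After stage 1: water left = (1−0.421)×1329.9 = 770.01; stream total = 1300.1 kg/h.
After stage 2: water left = (1−0.638)×770.01 = 278.74; final concentrate = 808.84 kg/h.
dye fraction = 530.1/808.84 = 0.655.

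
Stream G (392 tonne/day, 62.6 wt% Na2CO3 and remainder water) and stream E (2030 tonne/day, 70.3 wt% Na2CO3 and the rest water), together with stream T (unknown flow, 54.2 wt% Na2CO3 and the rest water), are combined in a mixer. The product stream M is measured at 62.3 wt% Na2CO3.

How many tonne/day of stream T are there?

2019 tonne/day

Let T be the unknown flow. Total out = 2422 + T.
Na2CO3 balance: 1672.5 + 0.542·T = 0.623·(2422 + T)
(0.542 − 0.623)·T = 0.623×2422 − 1672.5 = -163.58
T = -163.58 / -0.081 = 2019.5 tonne/day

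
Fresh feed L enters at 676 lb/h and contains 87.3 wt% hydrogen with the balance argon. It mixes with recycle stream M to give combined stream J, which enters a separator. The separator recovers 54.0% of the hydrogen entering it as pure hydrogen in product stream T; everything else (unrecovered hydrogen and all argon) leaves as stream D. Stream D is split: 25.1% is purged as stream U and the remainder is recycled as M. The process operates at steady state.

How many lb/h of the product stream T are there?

486.2 lb/h

hydrogen in J: m_A = 676×0.873 + (1−0.251)·(1−0.540)·m_A, so m_A = 590.15/0.6555 = 900.36 lb/h.
Product T = 0.540×900.36 = 486.19 lb/h.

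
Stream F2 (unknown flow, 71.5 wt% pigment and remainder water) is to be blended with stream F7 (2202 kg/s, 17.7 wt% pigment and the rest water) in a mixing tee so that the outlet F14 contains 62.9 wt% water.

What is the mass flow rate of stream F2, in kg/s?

1242 kg/s

Let F2 be the unknown flow. Total out = 2202 + F2.
water balance: 1812.2 + 0.285·F2 = 0.629·(2202 + F2)
(0.285 − 0.629)·F2 = 0.629×2202 − 1812.2 = -427.19
F2 = -427.19 / -0.344 = 1241.8 kg/s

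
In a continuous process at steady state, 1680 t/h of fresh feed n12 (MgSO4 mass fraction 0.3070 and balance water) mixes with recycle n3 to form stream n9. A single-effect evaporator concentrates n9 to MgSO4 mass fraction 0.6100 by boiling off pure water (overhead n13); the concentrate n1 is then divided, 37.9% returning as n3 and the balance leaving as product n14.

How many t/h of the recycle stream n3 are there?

Overall MgSO4 balance (none leaves overhead): MgSO4 in fresh feed = MgSO4 in product, i.e. 1680×0.307 = (1−0.379)·n1·0.610.
n1 = 515.76/(0.610×0.621) = 1361.5 t/h.
Recycle n3 = 0.379×1361.5 = 516.02 t/h.

516 t/h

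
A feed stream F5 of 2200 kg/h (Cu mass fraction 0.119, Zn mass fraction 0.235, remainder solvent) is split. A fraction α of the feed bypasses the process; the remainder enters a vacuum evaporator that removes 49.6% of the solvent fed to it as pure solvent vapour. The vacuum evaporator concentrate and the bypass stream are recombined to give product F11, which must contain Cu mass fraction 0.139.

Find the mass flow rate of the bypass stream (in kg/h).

All 2200×0.119 = 261.8 kg/h of Cu reaches F11, so F11 = 261.8/0.139 = 1883.5 kg/h and vapour = 316.55 kg/h.
The evaporator receives (1−α)·2200 of feed at 0.646 solvent and removes 0.496 of that solvent:
0.496×0.646×(1−α)×2200 = 316.55
(1−α) = 316.55/704.92 = 0.4491;  α = 0.5509.
Bypass flow = 0.5509×2200 = 1212.1 kg/h.

1212 kg/h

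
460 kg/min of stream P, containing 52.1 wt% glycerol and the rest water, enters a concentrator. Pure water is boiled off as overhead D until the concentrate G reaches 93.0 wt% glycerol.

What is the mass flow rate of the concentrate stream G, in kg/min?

glycerol is conserved: 460×0.521 = 239.66 kg/min all reports to the concentrate.
Concentrate = 239.66/(target fraction) = 257.7 kg/min.

257.7 kg/min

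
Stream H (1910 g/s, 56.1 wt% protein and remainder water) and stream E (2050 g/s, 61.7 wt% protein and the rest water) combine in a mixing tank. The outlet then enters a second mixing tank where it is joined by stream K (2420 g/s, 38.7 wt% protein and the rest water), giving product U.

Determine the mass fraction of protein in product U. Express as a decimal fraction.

Overall, product flow = 6380 g/s.
protein in = 1910×0.561 + 2050×0.617 + 2420×0.387 = 3272.9 g/s.
protein fraction in U = 0.513.

0.513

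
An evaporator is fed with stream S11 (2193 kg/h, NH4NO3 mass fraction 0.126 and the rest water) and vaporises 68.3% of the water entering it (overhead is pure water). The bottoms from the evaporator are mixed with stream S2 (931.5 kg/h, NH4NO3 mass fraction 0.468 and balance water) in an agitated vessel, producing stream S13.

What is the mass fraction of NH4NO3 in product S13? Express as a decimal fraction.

0.392

Vapour removed = 0.683×0.874×2193 = 1309.1 kg/h; concentrate = 883.91 kg/h.
NH4NO3 reaching the mixer = 276.32 (from concentrate) + 931.5×0.468 = 712.26 kg/h.
Product flow = 883.91 + 931.5 = 1815.4 kg/h; NH4NO3 fraction = 0.392.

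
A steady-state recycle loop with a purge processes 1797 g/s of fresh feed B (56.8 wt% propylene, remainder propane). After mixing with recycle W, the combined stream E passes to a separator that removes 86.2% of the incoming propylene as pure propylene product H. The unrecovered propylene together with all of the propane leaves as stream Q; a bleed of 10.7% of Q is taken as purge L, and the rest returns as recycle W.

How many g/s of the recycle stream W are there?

propane enters only via B and leaves only via the purge: 1797×0.432 = 0.107×(propane in Q), and the separator passes all propane, so propane in E = propane in Q = 7255.2 g/s.
propylene in E: m_A = 1797×0.568 + (1−0.107)·(1−0.862)·m_A, so m_A = 1020.7/0.8768 = 1164.2 g/s.
Q = (1−0.862)×1164.2 + 7255.2 = 7415.8 g/s.
Recycle W = (1−0.107)×7415.8 = 6622.3 g/s.

6622 g/s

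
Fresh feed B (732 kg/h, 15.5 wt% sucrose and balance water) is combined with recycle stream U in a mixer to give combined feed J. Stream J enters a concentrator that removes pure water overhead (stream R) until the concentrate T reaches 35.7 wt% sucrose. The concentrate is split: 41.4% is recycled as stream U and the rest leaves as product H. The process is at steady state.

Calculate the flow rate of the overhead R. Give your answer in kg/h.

414.2 kg/h

Overall sucrose balance (none leaves overhead): sucrose in fresh feed = sucrose in product, i.e. 732×0.155 = (1−0.414)·T·0.357.
T = 113.46/(0.357×0.586) = 542.35 kg/h.
Recycle U = 0.414×542.35 = 224.53 kg/h.
Combined feed J = 732 + 224.53 = 956.53 kg/h.
Overhead R = J − T = 956.53 − 542.35 = 414.18 kg/h.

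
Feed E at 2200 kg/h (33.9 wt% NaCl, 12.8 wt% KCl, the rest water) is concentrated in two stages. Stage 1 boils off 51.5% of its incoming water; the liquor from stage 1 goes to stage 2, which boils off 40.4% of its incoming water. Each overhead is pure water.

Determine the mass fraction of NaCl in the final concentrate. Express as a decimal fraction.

0.546

water in feed = 2200×0.533 = 1172.6 kg/h.
After stage 1: water left = (1−0.515)×1172.6 = 568.71; stream total = 1596.1 kg/h.
After stage 2: water left = (1−0.404)×568.71 = 338.95; final concentrate = 1366.4 kg/h.
NaCl fraction = 745.8/1366.4 = 0.546.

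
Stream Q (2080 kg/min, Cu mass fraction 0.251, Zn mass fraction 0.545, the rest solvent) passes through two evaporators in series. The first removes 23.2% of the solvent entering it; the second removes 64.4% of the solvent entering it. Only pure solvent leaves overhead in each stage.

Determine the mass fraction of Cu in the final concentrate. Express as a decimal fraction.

0.295

solvent in feed = 2080×0.204 = 424.32 kg/min.
After stage 1: solvent left = (1−0.232)×424.32 = 325.88; stream total = 1981.6 kg/min.
After stage 2: solvent left = (1−0.644)×325.88 = 116.01; final concentrate = 1771.7 kg/min.
Cu fraction = 522.08/1771.7 = 0.295.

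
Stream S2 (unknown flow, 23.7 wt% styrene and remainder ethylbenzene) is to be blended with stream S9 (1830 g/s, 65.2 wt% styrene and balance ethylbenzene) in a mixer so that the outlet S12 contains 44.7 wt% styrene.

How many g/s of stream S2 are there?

1786 g/s

Let S2 be the unknown flow. Total out = 1830 + S2.
styrene balance: 1193.2 + 0.237·S2 = 0.447·(1830 + S2)
(0.237 − 0.447)·S2 = 0.447×1830 − 1193.2 = -375.15
S2 = -375.15 / -0.210 = 1786.4 g/s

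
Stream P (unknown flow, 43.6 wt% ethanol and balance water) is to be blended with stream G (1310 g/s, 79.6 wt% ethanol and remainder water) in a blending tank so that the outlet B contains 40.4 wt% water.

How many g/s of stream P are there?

1638 g/s

Let P be the unknown flow. Total out = 1310 + P.
water balance: 267.24 + 0.564·P = 0.404·(1310 + P)
(0.564 − 0.404)·P = 0.404×1310 − 267.24 = 262
P = 262 / 0.160 = 1637.5 g/s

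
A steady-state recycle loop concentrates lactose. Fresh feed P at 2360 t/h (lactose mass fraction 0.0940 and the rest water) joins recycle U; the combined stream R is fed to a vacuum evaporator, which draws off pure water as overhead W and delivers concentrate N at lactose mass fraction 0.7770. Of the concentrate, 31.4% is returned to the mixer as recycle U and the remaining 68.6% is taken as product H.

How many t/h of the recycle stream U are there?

Overall lactose balance (none leaves overhead): lactose in fresh feed = lactose in product, i.e. 2360×0.094 = (1−0.314)·N·0.777.
N = 221.84/(0.777×0.686) = 416.19 t/h.
Recycle U = 0.314×416.19 = 130.68 t/h.

130.7 t/h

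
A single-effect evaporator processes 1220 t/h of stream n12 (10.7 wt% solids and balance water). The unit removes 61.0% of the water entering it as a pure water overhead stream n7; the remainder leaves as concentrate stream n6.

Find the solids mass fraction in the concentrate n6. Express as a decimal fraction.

0.2350

solids is not removed: 1220×0.107 = 130.54 t/h of solids enters n6.
water entering = 1220×0.893 = 1089.5 t/h; overhead removed = 0.610×1089.5 = 664.57 t/h.
Concentrate = 1220 − 664.57 = 555.43 t/h.
Mass fraction = 130.54/555.43 = 0.2350.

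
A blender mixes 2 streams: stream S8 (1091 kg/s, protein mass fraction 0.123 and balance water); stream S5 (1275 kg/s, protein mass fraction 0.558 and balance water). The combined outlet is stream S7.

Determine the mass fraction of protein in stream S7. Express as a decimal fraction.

Total flow out = 1091 + 1275 = 2366 kg/s.
protein in = 1091×0.123 + 1275×0.558 = 845.64 kg/s.
protein mass fraction in S7 = 845.64/2366 = 0.357.

0.357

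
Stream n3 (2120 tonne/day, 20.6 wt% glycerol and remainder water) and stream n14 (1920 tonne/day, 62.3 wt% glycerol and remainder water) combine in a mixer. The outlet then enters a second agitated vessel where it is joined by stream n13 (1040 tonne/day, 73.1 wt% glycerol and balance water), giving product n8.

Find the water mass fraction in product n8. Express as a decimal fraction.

Overall, product flow = 5080 tonne/day.
water in = 2120×0.794 + 1920×0.377 + 1040×0.269 = 2686.9 tonne/day.
water fraction in n8 = 0.529.

0.529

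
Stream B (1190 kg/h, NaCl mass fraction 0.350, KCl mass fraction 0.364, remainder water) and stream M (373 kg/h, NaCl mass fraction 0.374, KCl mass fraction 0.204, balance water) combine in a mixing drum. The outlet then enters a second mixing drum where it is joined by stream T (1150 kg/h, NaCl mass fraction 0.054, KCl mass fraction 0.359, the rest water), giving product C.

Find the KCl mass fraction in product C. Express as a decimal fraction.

0.340

Overall, product flow = 2713 kg/h.
KCl in = 1190×0.364 + 373×0.204 + 1150×0.359 = 922.1 kg/h.
KCl fraction in C = 0.340.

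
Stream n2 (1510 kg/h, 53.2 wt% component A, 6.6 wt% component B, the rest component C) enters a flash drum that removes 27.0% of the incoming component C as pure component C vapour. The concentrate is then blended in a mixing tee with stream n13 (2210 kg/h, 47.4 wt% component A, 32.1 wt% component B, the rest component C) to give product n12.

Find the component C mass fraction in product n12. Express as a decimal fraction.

0.252

Vapour removed = 0.270×0.402×1510 = 163.9 kg/h; concentrate = 1346.1 kg/h.
component C reaching the mixer = 443.12 (from concentrate) + 2210×0.205 = 896.17 kg/h.
Product flow = 1346.1 + 2210 = 3556.1 kg/h; component C fraction = 0.252.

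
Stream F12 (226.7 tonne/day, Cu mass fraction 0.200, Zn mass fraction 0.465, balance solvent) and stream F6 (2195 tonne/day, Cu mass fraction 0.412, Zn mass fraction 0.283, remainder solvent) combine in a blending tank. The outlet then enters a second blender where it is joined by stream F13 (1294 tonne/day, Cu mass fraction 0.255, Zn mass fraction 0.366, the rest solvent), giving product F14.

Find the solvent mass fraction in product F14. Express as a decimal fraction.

Overall, product flow = 3715.7 tonne/day.
solvent in = 226.7×0.335 + 2195×0.305 + 1294×0.379 = 1235.8 tonne/day.
solvent fraction in F14 = 0.333.

0.333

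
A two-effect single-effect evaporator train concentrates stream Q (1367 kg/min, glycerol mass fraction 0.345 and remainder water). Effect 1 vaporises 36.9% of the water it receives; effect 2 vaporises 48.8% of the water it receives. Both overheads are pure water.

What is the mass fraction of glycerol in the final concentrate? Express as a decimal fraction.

0.620

water in feed = 1367×0.655 = 895.38 kg/min.
After stage 1: water left = (1−0.369)×895.38 = 564.99; stream total = 1036.6 kg/min.
After stage 2: water left = (1−0.488)×564.99 = 289.27; final concentrate = 760.89 kg/min.
glycerol fraction = 471.61/760.89 = 0.620.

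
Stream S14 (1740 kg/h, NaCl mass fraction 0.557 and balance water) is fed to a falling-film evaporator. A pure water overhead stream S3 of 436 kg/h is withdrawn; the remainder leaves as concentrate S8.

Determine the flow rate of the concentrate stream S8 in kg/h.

1304 kg/h

Concentrate = 1740 − 436 = 1304 kg/h.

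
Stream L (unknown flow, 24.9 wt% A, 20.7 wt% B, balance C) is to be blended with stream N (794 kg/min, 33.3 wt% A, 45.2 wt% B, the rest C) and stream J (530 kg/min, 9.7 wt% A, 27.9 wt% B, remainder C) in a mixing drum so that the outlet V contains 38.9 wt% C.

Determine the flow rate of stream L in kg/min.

Let L be the unknown flow. Total out = 1324 + L.
C balance: 501.43 + 0.544·L = 0.389·(1324 + L)
(0.544 − 0.389)·L = 0.389×1324 − 501.43 = 13.606
L = 13.606 / 0.155 = 87.781 kg/min

87.78 kg/min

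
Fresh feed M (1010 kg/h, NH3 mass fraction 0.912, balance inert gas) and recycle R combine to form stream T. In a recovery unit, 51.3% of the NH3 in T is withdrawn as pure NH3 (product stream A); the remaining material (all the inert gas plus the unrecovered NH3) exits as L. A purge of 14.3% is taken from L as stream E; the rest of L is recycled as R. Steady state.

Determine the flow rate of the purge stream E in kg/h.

199 kg/h

inert gas enters only via M and leaves only via the purge: 1010×0.088 = 0.143×(inert gas in L), and the recovery unit passes all inert gas, so inert gas in T = inert gas in L = 621.54 kg/h.
NH3 in T: m_A = 1010×0.912 + (1−0.143)·(1−0.513)·m_A, so m_A = 921.12/0.5826 = 1580.9 kg/h.
L = (1−0.513)×1580.9 + 621.54 = 1391.5 kg/h.
Purge E = 0.143×1391.5 = 198.98 kg/h.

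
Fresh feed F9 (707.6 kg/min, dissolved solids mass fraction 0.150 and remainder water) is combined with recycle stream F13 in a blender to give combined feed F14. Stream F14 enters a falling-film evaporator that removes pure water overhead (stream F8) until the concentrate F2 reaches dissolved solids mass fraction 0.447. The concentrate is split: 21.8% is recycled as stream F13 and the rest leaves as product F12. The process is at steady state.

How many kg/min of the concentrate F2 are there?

Overall dissolved solids balance (none leaves overhead): dissolved solids in fresh feed = dissolved solids in product, i.e. 707.6×0.150 = (1−0.218)·F2·0.447.
F2 = 106.14/(0.447×0.782) = 303.64 kg/min.

303.6 kg/min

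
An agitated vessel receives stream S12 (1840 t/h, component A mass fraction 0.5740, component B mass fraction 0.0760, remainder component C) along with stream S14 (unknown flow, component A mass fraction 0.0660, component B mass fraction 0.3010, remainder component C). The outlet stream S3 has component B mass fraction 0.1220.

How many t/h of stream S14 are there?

Let S14 be the unknown flow. Total out = 1840 + S14.
component B balance: 139.84 + 0.301·S14 = 0.122·(1840 + S14)
(0.301 − 0.122)·S14 = 0.122×1840 − 139.84 = 84.64
S14 = 84.64 / 0.179 = 472.85 t/h

472.8 t/h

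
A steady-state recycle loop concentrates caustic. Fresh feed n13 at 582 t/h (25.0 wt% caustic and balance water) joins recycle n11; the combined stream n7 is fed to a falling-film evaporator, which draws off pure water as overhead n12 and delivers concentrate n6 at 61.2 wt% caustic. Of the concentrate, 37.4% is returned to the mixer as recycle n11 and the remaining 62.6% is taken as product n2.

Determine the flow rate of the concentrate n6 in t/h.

Overall caustic balance (none leaves overhead): caustic in fresh feed = caustic in product, i.e. 582×0.250 = (1−0.374)·n6·0.612.
n6 = 145.5/(0.612×0.626) = 379.78 t/h.

379.8 t/h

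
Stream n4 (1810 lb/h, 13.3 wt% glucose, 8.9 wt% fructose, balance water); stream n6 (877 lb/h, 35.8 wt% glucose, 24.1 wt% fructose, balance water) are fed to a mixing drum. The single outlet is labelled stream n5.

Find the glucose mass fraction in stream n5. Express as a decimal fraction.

Total flow out = 1810 + 877 = 2687 lb/h.
glucose in = 1810×0.133 + 877×0.358 = 554.7 lb/h.
glucose mass fraction in n5 = 554.7/2687 = 0.206.

0.206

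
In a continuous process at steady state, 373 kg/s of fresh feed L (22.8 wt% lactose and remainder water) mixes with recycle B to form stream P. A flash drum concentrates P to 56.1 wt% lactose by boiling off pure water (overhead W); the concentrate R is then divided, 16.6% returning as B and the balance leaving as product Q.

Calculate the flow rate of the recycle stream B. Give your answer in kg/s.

Overall lactose balance (none leaves overhead): lactose in fresh feed = lactose in product, i.e. 373×0.228 = (1−0.166)·R·0.561.
R = 85.044/(0.561×0.834) = 181.77 kg/s.
Recycle B = 0.166×181.77 = 30.173 kg/s.

30.17 kg/s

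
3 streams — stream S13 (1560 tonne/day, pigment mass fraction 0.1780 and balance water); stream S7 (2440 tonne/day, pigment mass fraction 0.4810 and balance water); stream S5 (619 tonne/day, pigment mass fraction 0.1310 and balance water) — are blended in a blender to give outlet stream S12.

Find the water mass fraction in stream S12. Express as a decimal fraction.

Total flow out = 1560 + 2440 + 619 = 4619 tonne/day.
water in = 1560×0.822 + 2440×0.519 + 619×0.869 = 3086.6 tonne/day.
water mass fraction in S12 = 3086.6/4619 = 0.6682.

0.6682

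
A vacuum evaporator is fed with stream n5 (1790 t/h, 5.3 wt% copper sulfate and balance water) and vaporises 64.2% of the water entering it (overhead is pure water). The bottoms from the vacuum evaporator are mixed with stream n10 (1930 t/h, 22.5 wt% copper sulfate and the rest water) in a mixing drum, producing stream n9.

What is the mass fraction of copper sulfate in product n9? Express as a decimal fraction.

Vapour removed = 0.642×0.947×1790 = 1088.3 t/h; concentrate = 701.73 t/h.
copper sulfate reaching the mixer = 94.87 (from concentrate) + 1930×0.225 = 529.12 t/h.
Product flow = 701.73 + 1930 = 2631.7 t/h; copper sulfate fraction = 0.201.

0.201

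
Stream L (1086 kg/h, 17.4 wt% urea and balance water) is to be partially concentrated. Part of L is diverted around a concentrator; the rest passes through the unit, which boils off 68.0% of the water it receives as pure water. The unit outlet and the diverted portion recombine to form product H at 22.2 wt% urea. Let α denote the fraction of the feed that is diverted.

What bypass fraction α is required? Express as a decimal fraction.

0.615

All 1086×0.174 = 188.96 kg/h of urea reaches H, so H = 188.96/0.222 = 851.19 kg/h and vapour = 234.81 kg/h.
The evaporator receives (1−α)·1086 of feed at 0.826 water and removes 0.680 of that water:
0.680×0.826×(1−α)×1086 = 234.81
(1−α) = 234.81/609.98 = 0.3849;  α = 0.6151.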